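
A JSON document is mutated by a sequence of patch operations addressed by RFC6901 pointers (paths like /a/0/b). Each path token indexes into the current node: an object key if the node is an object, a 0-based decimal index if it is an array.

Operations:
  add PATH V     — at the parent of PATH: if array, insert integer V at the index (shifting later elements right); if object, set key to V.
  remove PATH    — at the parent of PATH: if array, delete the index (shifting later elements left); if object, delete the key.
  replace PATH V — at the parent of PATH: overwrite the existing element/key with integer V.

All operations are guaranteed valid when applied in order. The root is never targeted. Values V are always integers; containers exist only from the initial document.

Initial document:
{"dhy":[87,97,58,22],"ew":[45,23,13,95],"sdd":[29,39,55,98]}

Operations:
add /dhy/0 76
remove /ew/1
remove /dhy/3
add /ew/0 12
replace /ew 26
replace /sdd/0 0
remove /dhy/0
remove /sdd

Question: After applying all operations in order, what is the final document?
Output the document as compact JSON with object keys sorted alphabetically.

After op 1 (add /dhy/0 76): {"dhy":[76,87,97,58,22],"ew":[45,23,13,95],"sdd":[29,39,55,98]}
After op 2 (remove /ew/1): {"dhy":[76,87,97,58,22],"ew":[45,13,95],"sdd":[29,39,55,98]}
After op 3 (remove /dhy/3): {"dhy":[76,87,97,22],"ew":[45,13,95],"sdd":[29,39,55,98]}
After op 4 (add /ew/0 12): {"dhy":[76,87,97,22],"ew":[12,45,13,95],"sdd":[29,39,55,98]}
After op 5 (replace /ew 26): {"dhy":[76,87,97,22],"ew":26,"sdd":[29,39,55,98]}
After op 6 (replace /sdd/0 0): {"dhy":[76,87,97,22],"ew":26,"sdd":[0,39,55,98]}
After op 7 (remove /dhy/0): {"dhy":[87,97,22],"ew":26,"sdd":[0,39,55,98]}
After op 8 (remove /sdd): {"dhy":[87,97,22],"ew":26}

Answer: {"dhy":[87,97,22],"ew":26}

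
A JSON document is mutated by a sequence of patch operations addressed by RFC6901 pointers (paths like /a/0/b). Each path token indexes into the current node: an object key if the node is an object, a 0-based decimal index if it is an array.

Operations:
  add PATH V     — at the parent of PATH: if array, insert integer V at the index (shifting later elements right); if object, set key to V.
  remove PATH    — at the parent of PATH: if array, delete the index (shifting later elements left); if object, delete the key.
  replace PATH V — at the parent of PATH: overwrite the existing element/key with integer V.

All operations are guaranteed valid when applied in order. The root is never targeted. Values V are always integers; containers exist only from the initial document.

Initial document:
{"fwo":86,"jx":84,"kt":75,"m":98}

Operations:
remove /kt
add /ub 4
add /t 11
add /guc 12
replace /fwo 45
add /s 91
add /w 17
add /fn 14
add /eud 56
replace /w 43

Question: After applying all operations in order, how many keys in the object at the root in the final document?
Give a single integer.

After op 1 (remove /kt): {"fwo":86,"jx":84,"m":98}
After op 2 (add /ub 4): {"fwo":86,"jx":84,"m":98,"ub":4}
After op 3 (add /t 11): {"fwo":86,"jx":84,"m":98,"t":11,"ub":4}
After op 4 (add /guc 12): {"fwo":86,"guc":12,"jx":84,"m":98,"t":11,"ub":4}
After op 5 (replace /fwo 45): {"fwo":45,"guc":12,"jx":84,"m":98,"t":11,"ub":4}
After op 6 (add /s 91): {"fwo":45,"guc":12,"jx":84,"m":98,"s":91,"t":11,"ub":4}
After op 7 (add /w 17): {"fwo":45,"guc":12,"jx":84,"m":98,"s":91,"t":11,"ub":4,"w":17}
After op 8 (add /fn 14): {"fn":14,"fwo":45,"guc":12,"jx":84,"m":98,"s":91,"t":11,"ub":4,"w":17}
After op 9 (add /eud 56): {"eud":56,"fn":14,"fwo":45,"guc":12,"jx":84,"m":98,"s":91,"t":11,"ub":4,"w":17}
After op 10 (replace /w 43): {"eud":56,"fn":14,"fwo":45,"guc":12,"jx":84,"m":98,"s":91,"t":11,"ub":4,"w":43}
Size at the root: 10

Answer: 10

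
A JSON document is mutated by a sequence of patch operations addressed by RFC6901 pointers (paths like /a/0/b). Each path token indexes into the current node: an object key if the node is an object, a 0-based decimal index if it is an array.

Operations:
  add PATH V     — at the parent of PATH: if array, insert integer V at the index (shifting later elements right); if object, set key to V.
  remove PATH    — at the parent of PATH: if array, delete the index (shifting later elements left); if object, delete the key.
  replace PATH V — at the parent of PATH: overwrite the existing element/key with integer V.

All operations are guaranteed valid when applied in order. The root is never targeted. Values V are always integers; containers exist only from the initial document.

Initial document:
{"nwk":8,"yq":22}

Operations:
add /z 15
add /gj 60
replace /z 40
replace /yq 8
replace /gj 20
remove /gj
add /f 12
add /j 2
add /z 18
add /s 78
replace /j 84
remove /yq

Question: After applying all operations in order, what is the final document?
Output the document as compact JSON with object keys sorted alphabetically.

After op 1 (add /z 15): {"nwk":8,"yq":22,"z":15}
After op 2 (add /gj 60): {"gj":60,"nwk":8,"yq":22,"z":15}
After op 3 (replace /z 40): {"gj":60,"nwk":8,"yq":22,"z":40}
After op 4 (replace /yq 8): {"gj":60,"nwk":8,"yq":8,"z":40}
After op 5 (replace /gj 20): {"gj":20,"nwk":8,"yq":8,"z":40}
After op 6 (remove /gj): {"nwk":8,"yq":8,"z":40}
After op 7 (add /f 12): {"f":12,"nwk":8,"yq":8,"z":40}
After op 8 (add /j 2): {"f":12,"j":2,"nwk":8,"yq":8,"z":40}
After op 9 (add /z 18): {"f":12,"j":2,"nwk":8,"yq":8,"z":18}
After op 10 (add /s 78): {"f":12,"j":2,"nwk":8,"s":78,"yq":8,"z":18}
After op 11 (replace /j 84): {"f":12,"j":84,"nwk":8,"s":78,"yq":8,"z":18}
After op 12 (remove /yq): {"f":12,"j":84,"nwk":8,"s":78,"z":18}

Answer: {"f":12,"j":84,"nwk":8,"s":78,"z":18}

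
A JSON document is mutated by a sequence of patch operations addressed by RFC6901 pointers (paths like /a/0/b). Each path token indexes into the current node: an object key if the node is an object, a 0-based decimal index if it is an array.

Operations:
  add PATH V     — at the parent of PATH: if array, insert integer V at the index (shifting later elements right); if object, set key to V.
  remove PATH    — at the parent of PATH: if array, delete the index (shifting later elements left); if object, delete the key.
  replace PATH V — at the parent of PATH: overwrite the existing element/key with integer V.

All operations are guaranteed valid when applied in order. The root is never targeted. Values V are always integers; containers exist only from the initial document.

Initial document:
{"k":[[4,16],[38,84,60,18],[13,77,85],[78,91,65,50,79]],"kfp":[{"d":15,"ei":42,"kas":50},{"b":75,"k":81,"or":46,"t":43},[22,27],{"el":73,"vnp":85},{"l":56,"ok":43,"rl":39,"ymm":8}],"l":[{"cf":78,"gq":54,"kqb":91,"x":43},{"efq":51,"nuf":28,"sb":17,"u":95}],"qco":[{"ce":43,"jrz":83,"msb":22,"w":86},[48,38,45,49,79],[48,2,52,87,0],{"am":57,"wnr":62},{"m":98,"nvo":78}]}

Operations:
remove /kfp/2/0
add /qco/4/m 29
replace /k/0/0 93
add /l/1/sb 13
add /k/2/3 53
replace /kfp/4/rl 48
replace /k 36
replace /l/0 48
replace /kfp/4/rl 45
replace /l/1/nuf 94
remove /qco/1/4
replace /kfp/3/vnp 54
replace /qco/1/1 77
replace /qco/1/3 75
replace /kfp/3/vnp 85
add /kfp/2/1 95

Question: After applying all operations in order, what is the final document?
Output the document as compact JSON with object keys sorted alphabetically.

After op 1 (remove /kfp/2/0): {"k":[[4,16],[38,84,60,18],[13,77,85],[78,91,65,50,79]],"kfp":[{"d":15,"ei":42,"kas":50},{"b":75,"k":81,"or":46,"t":43},[27],{"el":73,"vnp":85},{"l":56,"ok":43,"rl":39,"ymm":8}],"l":[{"cf":78,"gq":54,"kqb":91,"x":43},{"efq":51,"nuf":28,"sb":17,"u":95}],"qco":[{"ce":43,"jrz":83,"msb":22,"w":86},[48,38,45,49,79],[48,2,52,87,0],{"am":57,"wnr":62},{"m":98,"nvo":78}]}
After op 2 (add /qco/4/m 29): {"k":[[4,16],[38,84,60,18],[13,77,85],[78,91,65,50,79]],"kfp":[{"d":15,"ei":42,"kas":50},{"b":75,"k":81,"or":46,"t":43},[27],{"el":73,"vnp":85},{"l":56,"ok":43,"rl":39,"ymm":8}],"l":[{"cf":78,"gq":54,"kqb":91,"x":43},{"efq":51,"nuf":28,"sb":17,"u":95}],"qco":[{"ce":43,"jrz":83,"msb":22,"w":86},[48,38,45,49,79],[48,2,52,87,0],{"am":57,"wnr":62},{"m":29,"nvo":78}]}
After op 3 (replace /k/0/0 93): {"k":[[93,16],[38,84,60,18],[13,77,85],[78,91,65,50,79]],"kfp":[{"d":15,"ei":42,"kas":50},{"b":75,"k":81,"or":46,"t":43},[27],{"el":73,"vnp":85},{"l":56,"ok":43,"rl":39,"ymm":8}],"l":[{"cf":78,"gq":54,"kqb":91,"x":43},{"efq":51,"nuf":28,"sb":17,"u":95}],"qco":[{"ce":43,"jrz":83,"msb":22,"w":86},[48,38,45,49,79],[48,2,52,87,0],{"am":57,"wnr":62},{"m":29,"nvo":78}]}
After op 4 (add /l/1/sb 13): {"k":[[93,16],[38,84,60,18],[13,77,85],[78,91,65,50,79]],"kfp":[{"d":15,"ei":42,"kas":50},{"b":75,"k":81,"or":46,"t":43},[27],{"el":73,"vnp":85},{"l":56,"ok":43,"rl":39,"ymm":8}],"l":[{"cf":78,"gq":54,"kqb":91,"x":43},{"efq":51,"nuf":28,"sb":13,"u":95}],"qco":[{"ce":43,"jrz":83,"msb":22,"w":86},[48,38,45,49,79],[48,2,52,87,0],{"am":57,"wnr":62},{"m":29,"nvo":78}]}
After op 5 (add /k/2/3 53): {"k":[[93,16],[38,84,60,18],[13,77,85,53],[78,91,65,50,79]],"kfp":[{"d":15,"ei":42,"kas":50},{"b":75,"k":81,"or":46,"t":43},[27],{"el":73,"vnp":85},{"l":56,"ok":43,"rl":39,"ymm":8}],"l":[{"cf":78,"gq":54,"kqb":91,"x":43},{"efq":51,"nuf":28,"sb":13,"u":95}],"qco":[{"ce":43,"jrz":83,"msb":22,"w":86},[48,38,45,49,79],[48,2,52,87,0],{"am":57,"wnr":62},{"m":29,"nvo":78}]}
After op 6 (replace /kfp/4/rl 48): {"k":[[93,16],[38,84,60,18],[13,77,85,53],[78,91,65,50,79]],"kfp":[{"d":15,"ei":42,"kas":50},{"b":75,"k":81,"or":46,"t":43},[27],{"el":73,"vnp":85},{"l":56,"ok":43,"rl":48,"ymm":8}],"l":[{"cf":78,"gq":54,"kqb":91,"x":43},{"efq":51,"nuf":28,"sb":13,"u":95}],"qco":[{"ce":43,"jrz":83,"msb":22,"w":86},[48,38,45,49,79],[48,2,52,87,0],{"am":57,"wnr":62},{"m":29,"nvo":78}]}
After op 7 (replace /k 36): {"k":36,"kfp":[{"d":15,"ei":42,"kas":50},{"b":75,"k":81,"or":46,"t":43},[27],{"el":73,"vnp":85},{"l":56,"ok":43,"rl":48,"ymm":8}],"l":[{"cf":78,"gq":54,"kqb":91,"x":43},{"efq":51,"nuf":28,"sb":13,"u":95}],"qco":[{"ce":43,"jrz":83,"msb":22,"w":86},[48,38,45,49,79],[48,2,52,87,0],{"am":57,"wnr":62},{"m":29,"nvo":78}]}
After op 8 (replace /l/0 48): {"k":36,"kfp":[{"d":15,"ei":42,"kas":50},{"b":75,"k":81,"or":46,"t":43},[27],{"el":73,"vnp":85},{"l":56,"ok":43,"rl":48,"ymm":8}],"l":[48,{"efq":51,"nuf":28,"sb":13,"u":95}],"qco":[{"ce":43,"jrz":83,"msb":22,"w":86},[48,38,45,49,79],[48,2,52,87,0],{"am":57,"wnr":62},{"m":29,"nvo":78}]}
After op 9 (replace /kfp/4/rl 45): {"k":36,"kfp":[{"d":15,"ei":42,"kas":50},{"b":75,"k":81,"or":46,"t":43},[27],{"el":73,"vnp":85},{"l":56,"ok":43,"rl":45,"ymm":8}],"l":[48,{"efq":51,"nuf":28,"sb":13,"u":95}],"qco":[{"ce":43,"jrz":83,"msb":22,"w":86},[48,38,45,49,79],[48,2,52,87,0],{"am":57,"wnr":62},{"m":29,"nvo":78}]}
After op 10 (replace /l/1/nuf 94): {"k":36,"kfp":[{"d":15,"ei":42,"kas":50},{"b":75,"k":81,"or":46,"t":43},[27],{"el":73,"vnp":85},{"l":56,"ok":43,"rl":45,"ymm":8}],"l":[48,{"efq":51,"nuf":94,"sb":13,"u":95}],"qco":[{"ce":43,"jrz":83,"msb":22,"w":86},[48,38,45,49,79],[48,2,52,87,0],{"am":57,"wnr":62},{"m":29,"nvo":78}]}
After op 11 (remove /qco/1/4): {"k":36,"kfp":[{"d":15,"ei":42,"kas":50},{"b":75,"k":81,"or":46,"t":43},[27],{"el":73,"vnp":85},{"l":56,"ok":43,"rl":45,"ymm":8}],"l":[48,{"efq":51,"nuf":94,"sb":13,"u":95}],"qco":[{"ce":43,"jrz":83,"msb":22,"w":86},[48,38,45,49],[48,2,52,87,0],{"am":57,"wnr":62},{"m":29,"nvo":78}]}
After op 12 (replace /kfp/3/vnp 54): {"k":36,"kfp":[{"d":15,"ei":42,"kas":50},{"b":75,"k":81,"or":46,"t":43},[27],{"el":73,"vnp":54},{"l":56,"ok":43,"rl":45,"ymm":8}],"l":[48,{"efq":51,"nuf":94,"sb":13,"u":95}],"qco":[{"ce":43,"jrz":83,"msb":22,"w":86},[48,38,45,49],[48,2,52,87,0],{"am":57,"wnr":62},{"m":29,"nvo":78}]}
After op 13 (replace /qco/1/1 77): {"k":36,"kfp":[{"d":15,"ei":42,"kas":50},{"b":75,"k":81,"or":46,"t":43},[27],{"el":73,"vnp":54},{"l":56,"ok":43,"rl":45,"ymm":8}],"l":[48,{"efq":51,"nuf":94,"sb":13,"u":95}],"qco":[{"ce":43,"jrz":83,"msb":22,"w":86},[48,77,45,49],[48,2,52,87,0],{"am":57,"wnr":62},{"m":29,"nvo":78}]}
After op 14 (replace /qco/1/3 75): {"k":36,"kfp":[{"d":15,"ei":42,"kas":50},{"b":75,"k":81,"or":46,"t":43},[27],{"el":73,"vnp":54},{"l":56,"ok":43,"rl":45,"ymm":8}],"l":[48,{"efq":51,"nuf":94,"sb":13,"u":95}],"qco":[{"ce":43,"jrz":83,"msb":22,"w":86},[48,77,45,75],[48,2,52,87,0],{"am":57,"wnr":62},{"m":29,"nvo":78}]}
After op 15 (replace /kfp/3/vnp 85): {"k":36,"kfp":[{"d":15,"ei":42,"kas":50},{"b":75,"k":81,"or":46,"t":43},[27],{"el":73,"vnp":85},{"l":56,"ok":43,"rl":45,"ymm":8}],"l":[48,{"efq":51,"nuf":94,"sb":13,"u":95}],"qco":[{"ce":43,"jrz":83,"msb":22,"w":86},[48,77,45,75],[48,2,52,87,0],{"am":57,"wnr":62},{"m":29,"nvo":78}]}
After op 16 (add /kfp/2/1 95): {"k":36,"kfp":[{"d":15,"ei":42,"kas":50},{"b":75,"k":81,"or":46,"t":43},[27,95],{"el":73,"vnp":85},{"l":56,"ok":43,"rl":45,"ymm":8}],"l":[48,{"efq":51,"nuf":94,"sb":13,"u":95}],"qco":[{"ce":43,"jrz":83,"msb":22,"w":86},[48,77,45,75],[48,2,52,87,0],{"am":57,"wnr":62},{"m":29,"nvo":78}]}

Answer: {"k":36,"kfp":[{"d":15,"ei":42,"kas":50},{"b":75,"k":81,"or":46,"t":43},[27,95],{"el":73,"vnp":85},{"l":56,"ok":43,"rl":45,"ymm":8}],"l":[48,{"efq":51,"nuf":94,"sb":13,"u":95}],"qco":[{"ce":43,"jrz":83,"msb":22,"w":86},[48,77,45,75],[48,2,52,87,0],{"am":57,"wnr":62},{"m":29,"nvo":78}]}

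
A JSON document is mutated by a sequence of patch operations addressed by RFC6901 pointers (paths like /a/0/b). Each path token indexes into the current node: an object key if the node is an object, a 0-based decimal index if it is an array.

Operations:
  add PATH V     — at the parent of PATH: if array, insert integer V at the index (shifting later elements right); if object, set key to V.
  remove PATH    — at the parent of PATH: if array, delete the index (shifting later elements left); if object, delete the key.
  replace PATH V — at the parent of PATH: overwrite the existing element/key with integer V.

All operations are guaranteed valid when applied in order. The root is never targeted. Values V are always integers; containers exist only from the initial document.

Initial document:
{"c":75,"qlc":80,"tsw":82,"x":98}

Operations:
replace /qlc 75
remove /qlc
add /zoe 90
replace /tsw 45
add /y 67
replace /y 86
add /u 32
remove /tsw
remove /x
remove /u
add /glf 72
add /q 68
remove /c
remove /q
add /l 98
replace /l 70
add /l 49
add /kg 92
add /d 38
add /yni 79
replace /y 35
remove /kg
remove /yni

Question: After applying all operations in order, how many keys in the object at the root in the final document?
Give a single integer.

Answer: 5

Derivation:
After op 1 (replace /qlc 75): {"c":75,"qlc":75,"tsw":82,"x":98}
After op 2 (remove /qlc): {"c":75,"tsw":82,"x":98}
After op 3 (add /zoe 90): {"c":75,"tsw":82,"x":98,"zoe":90}
After op 4 (replace /tsw 45): {"c":75,"tsw":45,"x":98,"zoe":90}
After op 5 (add /y 67): {"c":75,"tsw":45,"x":98,"y":67,"zoe":90}
After op 6 (replace /y 86): {"c":75,"tsw":45,"x":98,"y":86,"zoe":90}
After op 7 (add /u 32): {"c":75,"tsw":45,"u":32,"x":98,"y":86,"zoe":90}
After op 8 (remove /tsw): {"c":75,"u":32,"x":98,"y":86,"zoe":90}
After op 9 (remove /x): {"c":75,"u":32,"y":86,"zoe":90}
After op 10 (remove /u): {"c":75,"y":86,"zoe":90}
After op 11 (add /glf 72): {"c":75,"glf":72,"y":86,"zoe":90}
After op 12 (add /q 68): {"c":75,"glf":72,"q":68,"y":86,"zoe":90}
After op 13 (remove /c): {"glf":72,"q":68,"y":86,"zoe":90}
After op 14 (remove /q): {"glf":72,"y":86,"zoe":90}
After op 15 (add /l 98): {"glf":72,"l":98,"y":86,"zoe":90}
After op 16 (replace /l 70): {"glf":72,"l":70,"y":86,"zoe":90}
After op 17 (add /l 49): {"glf":72,"l":49,"y":86,"zoe":90}
After op 18 (add /kg 92): {"glf":72,"kg":92,"l":49,"y":86,"zoe":90}
After op 19 (add /d 38): {"d":38,"glf":72,"kg":92,"l":49,"y":86,"zoe":90}
After op 20 (add /yni 79): {"d":38,"glf":72,"kg":92,"l":49,"y":86,"yni":79,"zoe":90}
After op 21 (replace /y 35): {"d":38,"glf":72,"kg":92,"l":49,"y":35,"yni":79,"zoe":90}
After op 22 (remove /kg): {"d":38,"glf":72,"l":49,"y":35,"yni":79,"zoe":90}
After op 23 (remove /yni): {"d":38,"glf":72,"l":49,"y":35,"zoe":90}
Size at the root: 5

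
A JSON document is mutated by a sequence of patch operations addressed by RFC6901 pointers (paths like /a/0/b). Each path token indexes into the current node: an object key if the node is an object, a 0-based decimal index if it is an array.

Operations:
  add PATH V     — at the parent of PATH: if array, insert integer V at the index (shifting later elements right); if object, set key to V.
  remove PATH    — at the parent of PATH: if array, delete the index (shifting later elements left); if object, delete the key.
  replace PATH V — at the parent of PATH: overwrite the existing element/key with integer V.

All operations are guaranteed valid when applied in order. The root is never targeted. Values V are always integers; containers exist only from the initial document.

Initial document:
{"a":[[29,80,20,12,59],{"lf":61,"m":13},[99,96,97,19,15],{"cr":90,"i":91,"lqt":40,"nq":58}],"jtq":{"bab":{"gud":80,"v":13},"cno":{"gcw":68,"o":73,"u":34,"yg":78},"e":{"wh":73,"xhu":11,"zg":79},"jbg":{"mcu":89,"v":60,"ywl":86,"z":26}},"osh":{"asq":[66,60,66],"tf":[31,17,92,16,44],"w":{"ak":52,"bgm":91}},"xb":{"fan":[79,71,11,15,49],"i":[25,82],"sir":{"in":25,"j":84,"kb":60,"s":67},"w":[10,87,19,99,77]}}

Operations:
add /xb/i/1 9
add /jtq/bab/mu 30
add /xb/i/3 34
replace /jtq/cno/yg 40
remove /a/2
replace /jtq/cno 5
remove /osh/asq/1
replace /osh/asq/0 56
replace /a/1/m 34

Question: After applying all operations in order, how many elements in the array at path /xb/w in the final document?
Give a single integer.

After op 1 (add /xb/i/1 9): {"a":[[29,80,20,12,59],{"lf":61,"m":13},[99,96,97,19,15],{"cr":90,"i":91,"lqt":40,"nq":58}],"jtq":{"bab":{"gud":80,"v":13},"cno":{"gcw":68,"o":73,"u":34,"yg":78},"e":{"wh":73,"xhu":11,"zg":79},"jbg":{"mcu":89,"v":60,"ywl":86,"z":26}},"osh":{"asq":[66,60,66],"tf":[31,17,92,16,44],"w":{"ak":52,"bgm":91}},"xb":{"fan":[79,71,11,15,49],"i":[25,9,82],"sir":{"in":25,"j":84,"kb":60,"s":67},"w":[10,87,19,99,77]}}
After op 2 (add /jtq/bab/mu 30): {"a":[[29,80,20,12,59],{"lf":61,"m":13},[99,96,97,19,15],{"cr":90,"i":91,"lqt":40,"nq":58}],"jtq":{"bab":{"gud":80,"mu":30,"v":13},"cno":{"gcw":68,"o":73,"u":34,"yg":78},"e":{"wh":73,"xhu":11,"zg":79},"jbg":{"mcu":89,"v":60,"ywl":86,"z":26}},"osh":{"asq":[66,60,66],"tf":[31,17,92,16,44],"w":{"ak":52,"bgm":91}},"xb":{"fan":[79,71,11,15,49],"i":[25,9,82],"sir":{"in":25,"j":84,"kb":60,"s":67},"w":[10,87,19,99,77]}}
After op 3 (add /xb/i/3 34): {"a":[[29,80,20,12,59],{"lf":61,"m":13},[99,96,97,19,15],{"cr":90,"i":91,"lqt":40,"nq":58}],"jtq":{"bab":{"gud":80,"mu":30,"v":13},"cno":{"gcw":68,"o":73,"u":34,"yg":78},"e":{"wh":73,"xhu":11,"zg":79},"jbg":{"mcu":89,"v":60,"ywl":86,"z":26}},"osh":{"asq":[66,60,66],"tf":[31,17,92,16,44],"w":{"ak":52,"bgm":91}},"xb":{"fan":[79,71,11,15,49],"i":[25,9,82,34],"sir":{"in":25,"j":84,"kb":60,"s":67},"w":[10,87,19,99,77]}}
After op 4 (replace /jtq/cno/yg 40): {"a":[[29,80,20,12,59],{"lf":61,"m":13},[99,96,97,19,15],{"cr":90,"i":91,"lqt":40,"nq":58}],"jtq":{"bab":{"gud":80,"mu":30,"v":13},"cno":{"gcw":68,"o":73,"u":34,"yg":40},"e":{"wh":73,"xhu":11,"zg":79},"jbg":{"mcu":89,"v":60,"ywl":86,"z":26}},"osh":{"asq":[66,60,66],"tf":[31,17,92,16,44],"w":{"ak":52,"bgm":91}},"xb":{"fan":[79,71,11,15,49],"i":[25,9,82,34],"sir":{"in":25,"j":84,"kb":60,"s":67},"w":[10,87,19,99,77]}}
After op 5 (remove /a/2): {"a":[[29,80,20,12,59],{"lf":61,"m":13},{"cr":90,"i":91,"lqt":40,"nq":58}],"jtq":{"bab":{"gud":80,"mu":30,"v":13},"cno":{"gcw":68,"o":73,"u":34,"yg":40},"e":{"wh":73,"xhu":11,"zg":79},"jbg":{"mcu":89,"v":60,"ywl":86,"z":26}},"osh":{"asq":[66,60,66],"tf":[31,17,92,16,44],"w":{"ak":52,"bgm":91}},"xb":{"fan":[79,71,11,15,49],"i":[25,9,82,34],"sir":{"in":25,"j":84,"kb":60,"s":67},"w":[10,87,19,99,77]}}
After op 6 (replace /jtq/cno 5): {"a":[[29,80,20,12,59],{"lf":61,"m":13},{"cr":90,"i":91,"lqt":40,"nq":58}],"jtq":{"bab":{"gud":80,"mu":30,"v":13},"cno":5,"e":{"wh":73,"xhu":11,"zg":79},"jbg":{"mcu":89,"v":60,"ywl":86,"z":26}},"osh":{"asq":[66,60,66],"tf":[31,17,92,16,44],"w":{"ak":52,"bgm":91}},"xb":{"fan":[79,71,11,15,49],"i":[25,9,82,34],"sir":{"in":25,"j":84,"kb":60,"s":67},"w":[10,87,19,99,77]}}
After op 7 (remove /osh/asq/1): {"a":[[29,80,20,12,59],{"lf":61,"m":13},{"cr":90,"i":91,"lqt":40,"nq":58}],"jtq":{"bab":{"gud":80,"mu":30,"v":13},"cno":5,"e":{"wh":73,"xhu":11,"zg":79},"jbg":{"mcu":89,"v":60,"ywl":86,"z":26}},"osh":{"asq":[66,66],"tf":[31,17,92,16,44],"w":{"ak":52,"bgm":91}},"xb":{"fan":[79,71,11,15,49],"i":[25,9,82,34],"sir":{"in":25,"j":84,"kb":60,"s":67},"w":[10,87,19,99,77]}}
After op 8 (replace /osh/asq/0 56): {"a":[[29,80,20,12,59],{"lf":61,"m":13},{"cr":90,"i":91,"lqt":40,"nq":58}],"jtq":{"bab":{"gud":80,"mu":30,"v":13},"cno":5,"e":{"wh":73,"xhu":11,"zg":79},"jbg":{"mcu":89,"v":60,"ywl":86,"z":26}},"osh":{"asq":[56,66],"tf":[31,17,92,16,44],"w":{"ak":52,"bgm":91}},"xb":{"fan":[79,71,11,15,49],"i":[25,9,82,34],"sir":{"in":25,"j":84,"kb":60,"s":67},"w":[10,87,19,99,77]}}
After op 9 (replace /a/1/m 34): {"a":[[29,80,20,12,59],{"lf":61,"m":34},{"cr":90,"i":91,"lqt":40,"nq":58}],"jtq":{"bab":{"gud":80,"mu":30,"v":13},"cno":5,"e":{"wh":73,"xhu":11,"zg":79},"jbg":{"mcu":89,"v":60,"ywl":86,"z":26}},"osh":{"asq":[56,66],"tf":[31,17,92,16,44],"w":{"ak":52,"bgm":91}},"xb":{"fan":[79,71,11,15,49],"i":[25,9,82,34],"sir":{"in":25,"j":84,"kb":60,"s":67},"w":[10,87,19,99,77]}}
Size at path /xb/w: 5

Answer: 5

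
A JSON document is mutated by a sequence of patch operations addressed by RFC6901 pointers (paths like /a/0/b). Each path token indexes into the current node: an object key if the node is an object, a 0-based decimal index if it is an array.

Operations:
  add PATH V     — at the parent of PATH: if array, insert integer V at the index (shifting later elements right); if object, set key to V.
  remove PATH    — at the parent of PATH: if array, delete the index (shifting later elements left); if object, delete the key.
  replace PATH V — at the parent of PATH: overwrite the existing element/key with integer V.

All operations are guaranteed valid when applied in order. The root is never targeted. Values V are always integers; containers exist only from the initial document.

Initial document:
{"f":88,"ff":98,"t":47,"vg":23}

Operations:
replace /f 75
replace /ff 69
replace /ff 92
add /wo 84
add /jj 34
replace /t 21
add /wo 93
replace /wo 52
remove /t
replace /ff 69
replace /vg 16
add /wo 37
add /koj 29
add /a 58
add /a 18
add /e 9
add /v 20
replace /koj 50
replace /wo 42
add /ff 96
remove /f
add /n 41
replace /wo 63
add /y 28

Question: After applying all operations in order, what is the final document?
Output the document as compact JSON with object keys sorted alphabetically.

After op 1 (replace /f 75): {"f":75,"ff":98,"t":47,"vg":23}
After op 2 (replace /ff 69): {"f":75,"ff":69,"t":47,"vg":23}
After op 3 (replace /ff 92): {"f":75,"ff":92,"t":47,"vg":23}
After op 4 (add /wo 84): {"f":75,"ff":92,"t":47,"vg":23,"wo":84}
After op 5 (add /jj 34): {"f":75,"ff":92,"jj":34,"t":47,"vg":23,"wo":84}
After op 6 (replace /t 21): {"f":75,"ff":92,"jj":34,"t":21,"vg":23,"wo":84}
After op 7 (add /wo 93): {"f":75,"ff":92,"jj":34,"t":21,"vg":23,"wo":93}
After op 8 (replace /wo 52): {"f":75,"ff":92,"jj":34,"t":21,"vg":23,"wo":52}
After op 9 (remove /t): {"f":75,"ff":92,"jj":34,"vg":23,"wo":52}
After op 10 (replace /ff 69): {"f":75,"ff":69,"jj":34,"vg":23,"wo":52}
After op 11 (replace /vg 16): {"f":75,"ff":69,"jj":34,"vg":16,"wo":52}
After op 12 (add /wo 37): {"f":75,"ff":69,"jj":34,"vg":16,"wo":37}
After op 13 (add /koj 29): {"f":75,"ff":69,"jj":34,"koj":29,"vg":16,"wo":37}
After op 14 (add /a 58): {"a":58,"f":75,"ff":69,"jj":34,"koj":29,"vg":16,"wo":37}
After op 15 (add /a 18): {"a":18,"f":75,"ff":69,"jj":34,"koj":29,"vg":16,"wo":37}
After op 16 (add /e 9): {"a":18,"e":9,"f":75,"ff":69,"jj":34,"koj":29,"vg":16,"wo":37}
After op 17 (add /v 20): {"a":18,"e":9,"f":75,"ff":69,"jj":34,"koj":29,"v":20,"vg":16,"wo":37}
After op 18 (replace /koj 50): {"a":18,"e":9,"f":75,"ff":69,"jj":34,"koj":50,"v":20,"vg":16,"wo":37}
After op 19 (replace /wo 42): {"a":18,"e":9,"f":75,"ff":69,"jj":34,"koj":50,"v":20,"vg":16,"wo":42}
After op 20 (add /ff 96): {"a":18,"e":9,"f":75,"ff":96,"jj":34,"koj":50,"v":20,"vg":16,"wo":42}
After op 21 (remove /f): {"a":18,"e":9,"ff":96,"jj":34,"koj":50,"v":20,"vg":16,"wo":42}
After op 22 (add /n 41): {"a":18,"e":9,"ff":96,"jj":34,"koj":50,"n":41,"v":20,"vg":16,"wo":42}
After op 23 (replace /wo 63): {"a":18,"e":9,"ff":96,"jj":34,"koj":50,"n":41,"v":20,"vg":16,"wo":63}
After op 24 (add /y 28): {"a":18,"e":9,"ff":96,"jj":34,"koj":50,"n":41,"v":20,"vg":16,"wo":63,"y":28}

Answer: {"a":18,"e":9,"ff":96,"jj":34,"koj":50,"n":41,"v":20,"vg":16,"wo":63,"y":28}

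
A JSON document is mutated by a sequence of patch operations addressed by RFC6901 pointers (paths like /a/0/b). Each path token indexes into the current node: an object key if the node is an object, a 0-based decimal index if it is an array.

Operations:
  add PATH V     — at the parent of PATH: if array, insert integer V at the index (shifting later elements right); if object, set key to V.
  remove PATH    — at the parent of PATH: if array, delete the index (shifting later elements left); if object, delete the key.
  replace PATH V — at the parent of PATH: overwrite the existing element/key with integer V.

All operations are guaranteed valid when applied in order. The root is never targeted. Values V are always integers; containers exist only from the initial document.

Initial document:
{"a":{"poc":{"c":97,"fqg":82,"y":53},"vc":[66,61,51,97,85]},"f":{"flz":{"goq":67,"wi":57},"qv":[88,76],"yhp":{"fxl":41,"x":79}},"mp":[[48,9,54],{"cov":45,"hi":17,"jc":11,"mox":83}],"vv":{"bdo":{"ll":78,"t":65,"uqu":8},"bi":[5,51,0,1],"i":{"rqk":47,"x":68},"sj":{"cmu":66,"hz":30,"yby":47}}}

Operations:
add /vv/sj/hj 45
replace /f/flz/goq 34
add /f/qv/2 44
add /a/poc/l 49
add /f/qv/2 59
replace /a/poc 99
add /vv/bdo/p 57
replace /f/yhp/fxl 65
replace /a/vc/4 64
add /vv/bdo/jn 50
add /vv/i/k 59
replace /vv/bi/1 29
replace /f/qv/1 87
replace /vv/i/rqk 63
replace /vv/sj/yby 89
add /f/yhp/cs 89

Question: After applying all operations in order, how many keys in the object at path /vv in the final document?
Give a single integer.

Answer: 4

Derivation:
After op 1 (add /vv/sj/hj 45): {"a":{"poc":{"c":97,"fqg":82,"y":53},"vc":[66,61,51,97,85]},"f":{"flz":{"goq":67,"wi":57},"qv":[88,76],"yhp":{"fxl":41,"x":79}},"mp":[[48,9,54],{"cov":45,"hi":17,"jc":11,"mox":83}],"vv":{"bdo":{"ll":78,"t":65,"uqu":8},"bi":[5,51,0,1],"i":{"rqk":47,"x":68},"sj":{"cmu":66,"hj":45,"hz":30,"yby":47}}}
After op 2 (replace /f/flz/goq 34): {"a":{"poc":{"c":97,"fqg":82,"y":53},"vc":[66,61,51,97,85]},"f":{"flz":{"goq":34,"wi":57},"qv":[88,76],"yhp":{"fxl":41,"x":79}},"mp":[[48,9,54],{"cov":45,"hi":17,"jc":11,"mox":83}],"vv":{"bdo":{"ll":78,"t":65,"uqu":8},"bi":[5,51,0,1],"i":{"rqk":47,"x":68},"sj":{"cmu":66,"hj":45,"hz":30,"yby":47}}}
After op 3 (add /f/qv/2 44): {"a":{"poc":{"c":97,"fqg":82,"y":53},"vc":[66,61,51,97,85]},"f":{"flz":{"goq":34,"wi":57},"qv":[88,76,44],"yhp":{"fxl":41,"x":79}},"mp":[[48,9,54],{"cov":45,"hi":17,"jc":11,"mox":83}],"vv":{"bdo":{"ll":78,"t":65,"uqu":8},"bi":[5,51,0,1],"i":{"rqk":47,"x":68},"sj":{"cmu":66,"hj":45,"hz":30,"yby":47}}}
After op 4 (add /a/poc/l 49): {"a":{"poc":{"c":97,"fqg":82,"l":49,"y":53},"vc":[66,61,51,97,85]},"f":{"flz":{"goq":34,"wi":57},"qv":[88,76,44],"yhp":{"fxl":41,"x":79}},"mp":[[48,9,54],{"cov":45,"hi":17,"jc":11,"mox":83}],"vv":{"bdo":{"ll":78,"t":65,"uqu":8},"bi":[5,51,0,1],"i":{"rqk":47,"x":68},"sj":{"cmu":66,"hj":45,"hz":30,"yby":47}}}
After op 5 (add /f/qv/2 59): {"a":{"poc":{"c":97,"fqg":82,"l":49,"y":53},"vc":[66,61,51,97,85]},"f":{"flz":{"goq":34,"wi":57},"qv":[88,76,59,44],"yhp":{"fxl":41,"x":79}},"mp":[[48,9,54],{"cov":45,"hi":17,"jc":11,"mox":83}],"vv":{"bdo":{"ll":78,"t":65,"uqu":8},"bi":[5,51,0,1],"i":{"rqk":47,"x":68},"sj":{"cmu":66,"hj":45,"hz":30,"yby":47}}}
After op 6 (replace /a/poc 99): {"a":{"poc":99,"vc":[66,61,51,97,85]},"f":{"flz":{"goq":34,"wi":57},"qv":[88,76,59,44],"yhp":{"fxl":41,"x":79}},"mp":[[48,9,54],{"cov":45,"hi":17,"jc":11,"mox":83}],"vv":{"bdo":{"ll":78,"t":65,"uqu":8},"bi":[5,51,0,1],"i":{"rqk":47,"x":68},"sj":{"cmu":66,"hj":45,"hz":30,"yby":47}}}
After op 7 (add /vv/bdo/p 57): {"a":{"poc":99,"vc":[66,61,51,97,85]},"f":{"flz":{"goq":34,"wi":57},"qv":[88,76,59,44],"yhp":{"fxl":41,"x":79}},"mp":[[48,9,54],{"cov":45,"hi":17,"jc":11,"mox":83}],"vv":{"bdo":{"ll":78,"p":57,"t":65,"uqu":8},"bi":[5,51,0,1],"i":{"rqk":47,"x":68},"sj":{"cmu":66,"hj":45,"hz":30,"yby":47}}}
After op 8 (replace /f/yhp/fxl 65): {"a":{"poc":99,"vc":[66,61,51,97,85]},"f":{"flz":{"goq":34,"wi":57},"qv":[88,76,59,44],"yhp":{"fxl":65,"x":79}},"mp":[[48,9,54],{"cov":45,"hi":17,"jc":11,"mox":83}],"vv":{"bdo":{"ll":78,"p":57,"t":65,"uqu":8},"bi":[5,51,0,1],"i":{"rqk":47,"x":68},"sj":{"cmu":66,"hj":45,"hz":30,"yby":47}}}
After op 9 (replace /a/vc/4 64): {"a":{"poc":99,"vc":[66,61,51,97,64]},"f":{"flz":{"goq":34,"wi":57},"qv":[88,76,59,44],"yhp":{"fxl":65,"x":79}},"mp":[[48,9,54],{"cov":45,"hi":17,"jc":11,"mox":83}],"vv":{"bdo":{"ll":78,"p":57,"t":65,"uqu":8},"bi":[5,51,0,1],"i":{"rqk":47,"x":68},"sj":{"cmu":66,"hj":45,"hz":30,"yby":47}}}
After op 10 (add /vv/bdo/jn 50): {"a":{"poc":99,"vc":[66,61,51,97,64]},"f":{"flz":{"goq":34,"wi":57},"qv":[88,76,59,44],"yhp":{"fxl":65,"x":79}},"mp":[[48,9,54],{"cov":45,"hi":17,"jc":11,"mox":83}],"vv":{"bdo":{"jn":50,"ll":78,"p":57,"t":65,"uqu":8},"bi":[5,51,0,1],"i":{"rqk":47,"x":68},"sj":{"cmu":66,"hj":45,"hz":30,"yby":47}}}
After op 11 (add /vv/i/k 59): {"a":{"poc":99,"vc":[66,61,51,97,64]},"f":{"flz":{"goq":34,"wi":57},"qv":[88,76,59,44],"yhp":{"fxl":65,"x":79}},"mp":[[48,9,54],{"cov":45,"hi":17,"jc":11,"mox":83}],"vv":{"bdo":{"jn":50,"ll":78,"p":57,"t":65,"uqu":8},"bi":[5,51,0,1],"i":{"k":59,"rqk":47,"x":68},"sj":{"cmu":66,"hj":45,"hz":30,"yby":47}}}
After op 12 (replace /vv/bi/1 29): {"a":{"poc":99,"vc":[66,61,51,97,64]},"f":{"flz":{"goq":34,"wi":57},"qv":[88,76,59,44],"yhp":{"fxl":65,"x":79}},"mp":[[48,9,54],{"cov":45,"hi":17,"jc":11,"mox":83}],"vv":{"bdo":{"jn":50,"ll":78,"p":57,"t":65,"uqu":8},"bi":[5,29,0,1],"i":{"k":59,"rqk":47,"x":68},"sj":{"cmu":66,"hj":45,"hz":30,"yby":47}}}
After op 13 (replace /f/qv/1 87): {"a":{"poc":99,"vc":[66,61,51,97,64]},"f":{"flz":{"goq":34,"wi":57},"qv":[88,87,59,44],"yhp":{"fxl":65,"x":79}},"mp":[[48,9,54],{"cov":45,"hi":17,"jc":11,"mox":83}],"vv":{"bdo":{"jn":50,"ll":78,"p":57,"t":65,"uqu":8},"bi":[5,29,0,1],"i":{"k":59,"rqk":47,"x":68},"sj":{"cmu":66,"hj":45,"hz":30,"yby":47}}}
After op 14 (replace /vv/i/rqk 63): {"a":{"poc":99,"vc":[66,61,51,97,64]},"f":{"flz":{"goq":34,"wi":57},"qv":[88,87,59,44],"yhp":{"fxl":65,"x":79}},"mp":[[48,9,54],{"cov":45,"hi":17,"jc":11,"mox":83}],"vv":{"bdo":{"jn":50,"ll":78,"p":57,"t":65,"uqu":8},"bi":[5,29,0,1],"i":{"k":59,"rqk":63,"x":68},"sj":{"cmu":66,"hj":45,"hz":30,"yby":47}}}
After op 15 (replace /vv/sj/yby 89): {"a":{"poc":99,"vc":[66,61,51,97,64]},"f":{"flz":{"goq":34,"wi":57},"qv":[88,87,59,44],"yhp":{"fxl":65,"x":79}},"mp":[[48,9,54],{"cov":45,"hi":17,"jc":11,"mox":83}],"vv":{"bdo":{"jn":50,"ll":78,"p":57,"t":65,"uqu":8},"bi":[5,29,0,1],"i":{"k":59,"rqk":63,"x":68},"sj":{"cmu":66,"hj":45,"hz":30,"yby":89}}}
After op 16 (add /f/yhp/cs 89): {"a":{"poc":99,"vc":[66,61,51,97,64]},"f":{"flz":{"goq":34,"wi":57},"qv":[88,87,59,44],"yhp":{"cs":89,"fxl":65,"x":79}},"mp":[[48,9,54],{"cov":45,"hi":17,"jc":11,"mox":83}],"vv":{"bdo":{"jn":50,"ll":78,"p":57,"t":65,"uqu":8},"bi":[5,29,0,1],"i":{"k":59,"rqk":63,"x":68},"sj":{"cmu":66,"hj":45,"hz":30,"yby":89}}}
Size at path /vv: 4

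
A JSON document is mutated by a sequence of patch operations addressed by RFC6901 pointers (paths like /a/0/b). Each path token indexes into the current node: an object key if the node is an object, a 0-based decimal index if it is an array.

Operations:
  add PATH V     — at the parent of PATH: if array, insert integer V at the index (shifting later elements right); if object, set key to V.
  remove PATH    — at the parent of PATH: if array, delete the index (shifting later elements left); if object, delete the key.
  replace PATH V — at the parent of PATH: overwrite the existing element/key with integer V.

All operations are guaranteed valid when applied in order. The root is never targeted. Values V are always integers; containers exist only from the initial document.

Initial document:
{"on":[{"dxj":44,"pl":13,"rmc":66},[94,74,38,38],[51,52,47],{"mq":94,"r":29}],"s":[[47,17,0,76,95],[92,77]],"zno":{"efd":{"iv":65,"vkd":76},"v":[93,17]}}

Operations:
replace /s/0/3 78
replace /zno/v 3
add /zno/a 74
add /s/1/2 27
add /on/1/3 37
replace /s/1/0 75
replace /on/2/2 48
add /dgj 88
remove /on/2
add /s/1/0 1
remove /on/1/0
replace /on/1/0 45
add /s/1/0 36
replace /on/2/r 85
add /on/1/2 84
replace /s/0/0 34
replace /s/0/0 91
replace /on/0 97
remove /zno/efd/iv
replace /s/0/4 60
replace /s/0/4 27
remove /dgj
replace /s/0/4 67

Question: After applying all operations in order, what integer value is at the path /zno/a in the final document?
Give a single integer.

After op 1 (replace /s/0/3 78): {"on":[{"dxj":44,"pl":13,"rmc":66},[94,74,38,38],[51,52,47],{"mq":94,"r":29}],"s":[[47,17,0,78,95],[92,77]],"zno":{"efd":{"iv":65,"vkd":76},"v":[93,17]}}
After op 2 (replace /zno/v 3): {"on":[{"dxj":44,"pl":13,"rmc":66},[94,74,38,38],[51,52,47],{"mq":94,"r":29}],"s":[[47,17,0,78,95],[92,77]],"zno":{"efd":{"iv":65,"vkd":76},"v":3}}
After op 3 (add /zno/a 74): {"on":[{"dxj":44,"pl":13,"rmc":66},[94,74,38,38],[51,52,47],{"mq":94,"r":29}],"s":[[47,17,0,78,95],[92,77]],"zno":{"a":74,"efd":{"iv":65,"vkd":76},"v":3}}
After op 4 (add /s/1/2 27): {"on":[{"dxj":44,"pl":13,"rmc":66},[94,74,38,38],[51,52,47],{"mq":94,"r":29}],"s":[[47,17,0,78,95],[92,77,27]],"zno":{"a":74,"efd":{"iv":65,"vkd":76},"v":3}}
After op 5 (add /on/1/3 37): {"on":[{"dxj":44,"pl":13,"rmc":66},[94,74,38,37,38],[51,52,47],{"mq":94,"r":29}],"s":[[47,17,0,78,95],[92,77,27]],"zno":{"a":74,"efd":{"iv":65,"vkd":76},"v":3}}
After op 6 (replace /s/1/0 75): {"on":[{"dxj":44,"pl":13,"rmc":66},[94,74,38,37,38],[51,52,47],{"mq":94,"r":29}],"s":[[47,17,0,78,95],[75,77,27]],"zno":{"a":74,"efd":{"iv":65,"vkd":76},"v":3}}
After op 7 (replace /on/2/2 48): {"on":[{"dxj":44,"pl":13,"rmc":66},[94,74,38,37,38],[51,52,48],{"mq":94,"r":29}],"s":[[47,17,0,78,95],[75,77,27]],"zno":{"a":74,"efd":{"iv":65,"vkd":76},"v":3}}
After op 8 (add /dgj 88): {"dgj":88,"on":[{"dxj":44,"pl":13,"rmc":66},[94,74,38,37,38],[51,52,48],{"mq":94,"r":29}],"s":[[47,17,0,78,95],[75,77,27]],"zno":{"a":74,"efd":{"iv":65,"vkd":76},"v":3}}
After op 9 (remove /on/2): {"dgj":88,"on":[{"dxj":44,"pl":13,"rmc":66},[94,74,38,37,38],{"mq":94,"r":29}],"s":[[47,17,0,78,95],[75,77,27]],"zno":{"a":74,"efd":{"iv":65,"vkd":76},"v":3}}
After op 10 (add /s/1/0 1): {"dgj":88,"on":[{"dxj":44,"pl":13,"rmc":66},[94,74,38,37,38],{"mq":94,"r":29}],"s":[[47,17,0,78,95],[1,75,77,27]],"zno":{"a":74,"efd":{"iv":65,"vkd":76},"v":3}}
After op 11 (remove /on/1/0): {"dgj":88,"on":[{"dxj":44,"pl":13,"rmc":66},[74,38,37,38],{"mq":94,"r":29}],"s":[[47,17,0,78,95],[1,75,77,27]],"zno":{"a":74,"efd":{"iv":65,"vkd":76},"v":3}}
After op 12 (replace /on/1/0 45): {"dgj":88,"on":[{"dxj":44,"pl":13,"rmc":66},[45,38,37,38],{"mq":94,"r":29}],"s":[[47,17,0,78,95],[1,75,77,27]],"zno":{"a":74,"efd":{"iv":65,"vkd":76},"v":3}}
After op 13 (add /s/1/0 36): {"dgj":88,"on":[{"dxj":44,"pl":13,"rmc":66},[45,38,37,38],{"mq":94,"r":29}],"s":[[47,17,0,78,95],[36,1,75,77,27]],"zno":{"a":74,"efd":{"iv":65,"vkd":76},"v":3}}
After op 14 (replace /on/2/r 85): {"dgj":88,"on":[{"dxj":44,"pl":13,"rmc":66},[45,38,37,38],{"mq":94,"r":85}],"s":[[47,17,0,78,95],[36,1,75,77,27]],"zno":{"a":74,"efd":{"iv":65,"vkd":76},"v":3}}
After op 15 (add /on/1/2 84): {"dgj":88,"on":[{"dxj":44,"pl":13,"rmc":66},[45,38,84,37,38],{"mq":94,"r":85}],"s":[[47,17,0,78,95],[36,1,75,77,27]],"zno":{"a":74,"efd":{"iv":65,"vkd":76},"v":3}}
After op 16 (replace /s/0/0 34): {"dgj":88,"on":[{"dxj":44,"pl":13,"rmc":66},[45,38,84,37,38],{"mq":94,"r":85}],"s":[[34,17,0,78,95],[36,1,75,77,27]],"zno":{"a":74,"efd":{"iv":65,"vkd":76},"v":3}}
After op 17 (replace /s/0/0 91): {"dgj":88,"on":[{"dxj":44,"pl":13,"rmc":66},[45,38,84,37,38],{"mq":94,"r":85}],"s":[[91,17,0,78,95],[36,1,75,77,27]],"zno":{"a":74,"efd":{"iv":65,"vkd":76},"v":3}}
After op 18 (replace /on/0 97): {"dgj":88,"on":[97,[45,38,84,37,38],{"mq":94,"r":85}],"s":[[91,17,0,78,95],[36,1,75,77,27]],"zno":{"a":74,"efd":{"iv":65,"vkd":76},"v":3}}
After op 19 (remove /zno/efd/iv): {"dgj":88,"on":[97,[45,38,84,37,38],{"mq":94,"r":85}],"s":[[91,17,0,78,95],[36,1,75,77,27]],"zno":{"a":74,"efd":{"vkd":76},"v":3}}
After op 20 (replace /s/0/4 60): {"dgj":88,"on":[97,[45,38,84,37,38],{"mq":94,"r":85}],"s":[[91,17,0,78,60],[36,1,75,77,27]],"zno":{"a":74,"efd":{"vkd":76},"v":3}}
After op 21 (replace /s/0/4 27): {"dgj":88,"on":[97,[45,38,84,37,38],{"mq":94,"r":85}],"s":[[91,17,0,78,27],[36,1,75,77,27]],"zno":{"a":74,"efd":{"vkd":76},"v":3}}
After op 22 (remove /dgj): {"on":[97,[45,38,84,37,38],{"mq":94,"r":85}],"s":[[91,17,0,78,27],[36,1,75,77,27]],"zno":{"a":74,"efd":{"vkd":76},"v":3}}
After op 23 (replace /s/0/4 67): {"on":[97,[45,38,84,37,38],{"mq":94,"r":85}],"s":[[91,17,0,78,67],[36,1,75,77,27]],"zno":{"a":74,"efd":{"vkd":76},"v":3}}
Value at /zno/a: 74

Answer: 74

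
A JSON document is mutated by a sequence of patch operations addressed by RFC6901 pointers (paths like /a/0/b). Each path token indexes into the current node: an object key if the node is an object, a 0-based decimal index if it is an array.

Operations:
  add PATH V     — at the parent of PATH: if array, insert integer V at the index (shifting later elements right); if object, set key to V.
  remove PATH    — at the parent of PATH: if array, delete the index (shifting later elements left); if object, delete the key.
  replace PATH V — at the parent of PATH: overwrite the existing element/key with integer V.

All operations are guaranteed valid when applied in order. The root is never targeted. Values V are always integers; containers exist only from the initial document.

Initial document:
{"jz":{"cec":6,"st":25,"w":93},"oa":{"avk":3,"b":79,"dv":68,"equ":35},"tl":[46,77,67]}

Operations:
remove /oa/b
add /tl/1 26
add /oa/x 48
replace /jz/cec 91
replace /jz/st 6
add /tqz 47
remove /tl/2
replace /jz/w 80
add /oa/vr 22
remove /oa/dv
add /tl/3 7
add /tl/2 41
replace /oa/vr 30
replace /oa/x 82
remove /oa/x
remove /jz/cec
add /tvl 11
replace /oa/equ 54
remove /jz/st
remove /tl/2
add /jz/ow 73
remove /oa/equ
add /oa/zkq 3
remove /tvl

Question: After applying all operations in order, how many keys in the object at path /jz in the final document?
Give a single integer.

Answer: 2

Derivation:
After op 1 (remove /oa/b): {"jz":{"cec":6,"st":25,"w":93},"oa":{"avk":3,"dv":68,"equ":35},"tl":[46,77,67]}
After op 2 (add /tl/1 26): {"jz":{"cec":6,"st":25,"w":93},"oa":{"avk":3,"dv":68,"equ":35},"tl":[46,26,77,67]}
After op 3 (add /oa/x 48): {"jz":{"cec":6,"st":25,"w":93},"oa":{"avk":3,"dv":68,"equ":35,"x":48},"tl":[46,26,77,67]}
After op 4 (replace /jz/cec 91): {"jz":{"cec":91,"st":25,"w":93},"oa":{"avk":3,"dv":68,"equ":35,"x":48},"tl":[46,26,77,67]}
After op 5 (replace /jz/st 6): {"jz":{"cec":91,"st":6,"w":93},"oa":{"avk":3,"dv":68,"equ":35,"x":48},"tl":[46,26,77,67]}
After op 6 (add /tqz 47): {"jz":{"cec":91,"st":6,"w":93},"oa":{"avk":3,"dv":68,"equ":35,"x":48},"tl":[46,26,77,67],"tqz":47}
After op 7 (remove /tl/2): {"jz":{"cec":91,"st":6,"w":93},"oa":{"avk":3,"dv":68,"equ":35,"x":48},"tl":[46,26,67],"tqz":47}
After op 8 (replace /jz/w 80): {"jz":{"cec":91,"st":6,"w":80},"oa":{"avk":3,"dv":68,"equ":35,"x":48},"tl":[46,26,67],"tqz":47}
After op 9 (add /oa/vr 22): {"jz":{"cec":91,"st":6,"w":80},"oa":{"avk":3,"dv":68,"equ":35,"vr":22,"x":48},"tl":[46,26,67],"tqz":47}
After op 10 (remove /oa/dv): {"jz":{"cec":91,"st":6,"w":80},"oa":{"avk":3,"equ":35,"vr":22,"x":48},"tl":[46,26,67],"tqz":47}
After op 11 (add /tl/3 7): {"jz":{"cec":91,"st":6,"w":80},"oa":{"avk":3,"equ":35,"vr":22,"x":48},"tl":[46,26,67,7],"tqz":47}
After op 12 (add /tl/2 41): {"jz":{"cec":91,"st":6,"w":80},"oa":{"avk":3,"equ":35,"vr":22,"x":48},"tl":[46,26,41,67,7],"tqz":47}
After op 13 (replace /oa/vr 30): {"jz":{"cec":91,"st":6,"w":80},"oa":{"avk":3,"equ":35,"vr":30,"x":48},"tl":[46,26,41,67,7],"tqz":47}
After op 14 (replace /oa/x 82): {"jz":{"cec":91,"st":6,"w":80},"oa":{"avk":3,"equ":35,"vr":30,"x":82},"tl":[46,26,41,67,7],"tqz":47}
After op 15 (remove /oa/x): {"jz":{"cec":91,"st":6,"w":80},"oa":{"avk":3,"equ":35,"vr":30},"tl":[46,26,41,67,7],"tqz":47}
After op 16 (remove /jz/cec): {"jz":{"st":6,"w":80},"oa":{"avk":3,"equ":35,"vr":30},"tl":[46,26,41,67,7],"tqz":47}
After op 17 (add /tvl 11): {"jz":{"st":6,"w":80},"oa":{"avk":3,"equ":35,"vr":30},"tl":[46,26,41,67,7],"tqz":47,"tvl":11}
After op 18 (replace /oa/equ 54): {"jz":{"st":6,"w":80},"oa":{"avk":3,"equ":54,"vr":30},"tl":[46,26,41,67,7],"tqz":47,"tvl":11}
After op 19 (remove /jz/st): {"jz":{"w":80},"oa":{"avk":3,"equ":54,"vr":30},"tl":[46,26,41,67,7],"tqz":47,"tvl":11}
After op 20 (remove /tl/2): {"jz":{"w":80},"oa":{"avk":3,"equ":54,"vr":30},"tl":[46,26,67,7],"tqz":47,"tvl":11}
After op 21 (add /jz/ow 73): {"jz":{"ow":73,"w":80},"oa":{"avk":3,"equ":54,"vr":30},"tl":[46,26,67,7],"tqz":47,"tvl":11}
After op 22 (remove /oa/equ): {"jz":{"ow":73,"w":80},"oa":{"avk":3,"vr":30},"tl":[46,26,67,7],"tqz":47,"tvl":11}
After op 23 (add /oa/zkq 3): {"jz":{"ow":73,"w":80},"oa":{"avk":3,"vr":30,"zkq":3},"tl":[46,26,67,7],"tqz":47,"tvl":11}
After op 24 (remove /tvl): {"jz":{"ow":73,"w":80},"oa":{"avk":3,"vr":30,"zkq":3},"tl":[46,26,67,7],"tqz":47}
Size at path /jz: 2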